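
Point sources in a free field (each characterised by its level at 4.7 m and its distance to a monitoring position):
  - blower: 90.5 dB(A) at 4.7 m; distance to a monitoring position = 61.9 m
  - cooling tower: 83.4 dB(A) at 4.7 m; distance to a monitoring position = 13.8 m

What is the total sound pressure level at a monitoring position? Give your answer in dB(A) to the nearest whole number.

First find each source's level at the receiver (point-source: −20·log₁₀(r/r_ref)), then combine on an intensity basis.
blower: 90.5 − 20·log₁₀(61.9/4.7) = 90.5 − 22.39 = 68.11 dB(A).
cooling tower: 83.4 − 20·log₁₀(13.8/4.7) = 83.4 − 9.36 = 74.04 dB(A).
Σ 10^(L/10) = 3.185e+07 → L_total = 10·log₁₀(3.185e+07) = 75.03 dB(A).

75 dB(A)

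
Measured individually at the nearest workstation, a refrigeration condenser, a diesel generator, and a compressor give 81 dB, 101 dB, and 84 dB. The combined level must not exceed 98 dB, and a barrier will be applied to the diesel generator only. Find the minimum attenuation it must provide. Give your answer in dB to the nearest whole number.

Everything except the diesel generator sums to 10^(81/10) + 10^(84/10) = 3.771e+08 in linear terms, 85.76 dB.
To meet 98 dB overall, the treated diesel generator may contribute at most 10^(98/10) − 3.771e+08 = 5.932e+09, i.e. 97.73 dB.
So the diesel generator must be reduced from 101 to 97.73 dB: IL = 3.27 dB.

3 dB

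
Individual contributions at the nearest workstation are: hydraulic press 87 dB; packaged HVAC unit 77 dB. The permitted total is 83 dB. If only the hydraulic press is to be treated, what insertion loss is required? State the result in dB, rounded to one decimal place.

The untreated sources together contribute 10^(77/10) = 5.012e+07, i.e. 77.00 dB.
To meet 83 dB overall, the treated hydraulic press may contribute at most 10^(83/10) − 5.012e+07 = 1.494e+08, i.e. 81.74 dB.
So the hydraulic press must be reduced from 87 to 81.74 dB: IL = 5.26 dB.

5.3 dB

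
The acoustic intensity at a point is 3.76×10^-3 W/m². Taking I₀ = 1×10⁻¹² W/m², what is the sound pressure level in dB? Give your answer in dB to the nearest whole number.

L = 10·log₁₀(I/I₀) = 10·log₁₀(3.76×10^-3/10⁻¹²) = 10·log₁₀(3.76×10^9).
L = 10·(0.5752 + 9) = 95.75 dB.

96 dB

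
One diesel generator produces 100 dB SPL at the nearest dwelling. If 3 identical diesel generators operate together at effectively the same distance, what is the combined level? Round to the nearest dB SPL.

105 dB SPL

N identical incoherent sources raise the level by 10·log₁₀ N.
L_total = 100 + 10·log₁₀(3) = 100 + 4.771 = 104.77 dB SPL.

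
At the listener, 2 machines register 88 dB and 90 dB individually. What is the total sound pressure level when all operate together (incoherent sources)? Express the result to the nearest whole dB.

92 dB

Incoherent sources combine by intensity addition: L_total = 10·log₁₀(Σ 10^(L_i/10)).
Σ 10^(L/10) = 10^(88/10) + 10^(90/10) = 1.631e+09.
L_total = 10·log₁₀(1.631e+09) = 92.12 dB.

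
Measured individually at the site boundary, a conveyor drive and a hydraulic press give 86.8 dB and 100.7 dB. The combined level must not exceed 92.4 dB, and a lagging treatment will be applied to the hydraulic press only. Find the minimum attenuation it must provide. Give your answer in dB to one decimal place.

9.7 dB

Fixed contribution from the other source: Σ 10^(L/10) = 10^(86.8/10) = 4.786e+08 (86.80 dB).
The limit corresponds to 10^(92.4/10) = 1.738e+09; subtracting the fixed part leaves 1.259e+09 for the hydraulic press, i.e. 91.00 dB.
Required insertion loss = 100.7 − 91.00 = 9.70 dB.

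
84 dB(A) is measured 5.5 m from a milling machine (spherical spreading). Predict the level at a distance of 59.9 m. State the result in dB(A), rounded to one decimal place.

For a point source, L₂ = L₁ − 20·log₁₀(r₂/r₁).
L₂ = 84 − 20·log₁₀(59.9/5.5) = 84 − 20.741 = 63.26 dB(A).

63.3 dB(A)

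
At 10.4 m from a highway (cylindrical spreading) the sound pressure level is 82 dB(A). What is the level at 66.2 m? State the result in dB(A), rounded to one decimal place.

Cylindrical spreading from a line source gives a 10·log₁₀(r₂/r₁) drop.
L₂ = 82 − 10·log₁₀(66.2/10.4) = 82 − 8.038 = 73.96 dB(A).

74.0 dB(A)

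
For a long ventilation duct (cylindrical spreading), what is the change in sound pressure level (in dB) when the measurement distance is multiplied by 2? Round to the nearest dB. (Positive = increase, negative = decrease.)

-3 dB

With cylindrical spreading the level changes by −10·log₁₀(r₂/r₁).
ΔL = −10·log₁₀(2) = -3.01 dB.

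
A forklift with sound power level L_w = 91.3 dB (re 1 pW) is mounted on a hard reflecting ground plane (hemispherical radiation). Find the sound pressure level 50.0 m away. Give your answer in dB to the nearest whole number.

Free-field hemispherical radiation: L_p = L_w − 10·log₁₀(2π·r²), r = 50.0 m.
2π·r² = 1.571e+04 m², 10·log₁₀ of that is 41.961 dB.
L_p = 91.3 − 41.961 = 49.34 dB.

49 dB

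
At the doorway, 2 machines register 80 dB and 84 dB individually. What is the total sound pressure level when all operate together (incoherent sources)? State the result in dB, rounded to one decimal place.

For uncorrelated sources the intensities add, so convert each level to linear form, sum, and take 10·log₁₀ of the total.
Σ 10^(L/10) = 10^(80/10) + 10^(84/10) = 3.512e+08.
L_total = 10·log₁₀(3.512e+08) = 85.46 dB.

85.5 dB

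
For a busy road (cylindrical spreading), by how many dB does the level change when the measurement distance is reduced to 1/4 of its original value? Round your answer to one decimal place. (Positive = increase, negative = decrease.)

+6.0 dB

Line-source spreading: ΔL = −10·log₁₀(r₂/r₁).
ΔL = −10·log₁₀(0.25) = +6.02 dB.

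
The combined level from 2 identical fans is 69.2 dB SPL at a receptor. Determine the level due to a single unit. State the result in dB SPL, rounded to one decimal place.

For N identical incoherent sources L_total = L₁ + 10·log₁₀ N, so L₁ = 69.2 − 10·log₁₀(2) = 69.2 − 3.010.

66.2 dB SPL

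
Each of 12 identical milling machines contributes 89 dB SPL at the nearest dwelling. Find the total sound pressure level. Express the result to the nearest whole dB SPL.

100 dB SPL

With 12 equal, uncorrelated contributions the intensity is 12× that of one unit, giving a rise of 10·log₁₀ 12.
L_total = 89 + 10·log₁₀(12) = 89 + 10.792 = 99.79 dB SPL.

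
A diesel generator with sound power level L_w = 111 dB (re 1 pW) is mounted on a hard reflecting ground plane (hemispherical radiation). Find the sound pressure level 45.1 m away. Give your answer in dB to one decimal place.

The power spreads over a hemisphere of area 2π·r², so L_p = L_w − 10·log₁₀(2π·r²).
2π·r² = 1.278e+04 m², 10·log₁₀ of that is 41.065 dB.
L_p = 111 − 41.065 = 69.93 dB.

69.9 dB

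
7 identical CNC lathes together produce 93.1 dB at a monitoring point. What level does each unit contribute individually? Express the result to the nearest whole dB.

85 dB

7 equal contributions raise the level by 10·log₁₀ 7 = 8.451 dB, so each unit alone gives 93.1 − 8.451.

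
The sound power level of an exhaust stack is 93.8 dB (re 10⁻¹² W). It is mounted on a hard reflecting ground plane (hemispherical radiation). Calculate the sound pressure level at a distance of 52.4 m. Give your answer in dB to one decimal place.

L_p = L_w − 10·log₁₀(2π·r²) with r = 52.4 m.
2π·r² = 1.725e+04 m², 10·log₁₀ of that is 42.368 dB.
L_p = 93.8 − 42.368 = 51.43 dB.

51.4 dB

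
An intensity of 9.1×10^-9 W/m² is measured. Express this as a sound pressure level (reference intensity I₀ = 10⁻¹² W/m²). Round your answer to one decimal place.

39.6 dB

L = 10·log₁₀(I/I₀) = 10·log₁₀(9.1×10^-9/10⁻¹²) = 10·log₁₀(9.1×10^3).
L = 10·(0.9590 + 3) = 39.59 dB.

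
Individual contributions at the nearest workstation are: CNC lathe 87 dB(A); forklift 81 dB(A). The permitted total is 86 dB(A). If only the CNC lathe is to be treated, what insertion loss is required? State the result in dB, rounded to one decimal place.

Fixed contribution from the other source: Σ 10^(L/10) = 10^(81/10) = 1.259e+08 (81.00 dB(A)).
To meet 86 dB(A) overall, the treated CNC lathe may contribute at most 10^(86/10) − 1.259e+08 = 2.722e+08, i.e. 84.35 dB(A).
Required insertion loss = 87 − 84.35 = 2.65 dB.

2.7 dB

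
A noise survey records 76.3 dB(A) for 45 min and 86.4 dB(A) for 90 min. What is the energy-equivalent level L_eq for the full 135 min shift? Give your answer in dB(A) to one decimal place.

84.8 dB(A)

L_eq = 10·log₁₀[(1/T)·Σ tᵢ·10^(Lᵢ/10)] with T = 135 min.
Σ tᵢ·10^(Lᵢ/10) = 45·10^(76.3/10) + 90·10^(86.4/10) = 4.121e+10.
L_eq = 10·log₁₀(4.121e+10/135) = 84.85 dB(A).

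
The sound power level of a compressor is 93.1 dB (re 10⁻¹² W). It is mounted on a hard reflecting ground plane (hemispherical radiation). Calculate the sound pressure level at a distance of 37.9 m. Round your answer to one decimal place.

53.5 dB

Free-field hemispherical radiation: L_p = L_w − 10·log₁₀(2π·r²), r = 37.9 m.
2π·r² = 9025 m², 10·log₁₀ of that is 39.555 dB.
L_p = 93.1 − 39.555 = 53.55 dB.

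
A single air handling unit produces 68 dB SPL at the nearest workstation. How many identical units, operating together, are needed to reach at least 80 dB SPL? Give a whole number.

N identical sources give L₁ + 10·log₁₀ N, so require 10·log₁₀ N ≥ 80 − 68 = 12.0 dB.
N ≥ 10^(12.0/10) = 15.849, so N = 16.

16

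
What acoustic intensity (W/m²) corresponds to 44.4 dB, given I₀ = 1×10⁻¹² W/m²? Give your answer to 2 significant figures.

I/I₀ = 10^(44.4/10) = 2.754e+04, so I = 2.754e+04 × 10⁻¹² W/m².

2.8e-08 W/m²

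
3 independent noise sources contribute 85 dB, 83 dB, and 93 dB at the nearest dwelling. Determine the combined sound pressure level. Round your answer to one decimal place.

94.0 dB

For uncorrelated sources the intensities add, so convert each level to linear form, sum, and take 10·log₁₀ of the total.
Σ 10^(L/10) = 10^(85/10) + 10^(83/10) + 10^(93/10) = 2.511e+09.
L_total = 10·log₁₀(2.511e+09) = 94.00 dB.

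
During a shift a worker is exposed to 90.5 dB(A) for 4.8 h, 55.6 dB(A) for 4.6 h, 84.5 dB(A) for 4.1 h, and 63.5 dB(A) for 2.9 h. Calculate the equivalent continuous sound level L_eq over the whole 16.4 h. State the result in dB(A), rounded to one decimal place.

L_eq = 10·log₁₀[(1/T)·Σ tᵢ·10^(Lᵢ/10)] with T = 16.4 h.
Σ tᵢ·10^(Lᵢ/10) = 4.8·10^(90.5/10) + 4.6·10^(55.6/10) + 4.1·10^(84.5/10) + 2.9·10^(63.5/10) = 6.549e+09.
L_eq = 10·log₁₀(6.549e+09/16.4) = 86.01 dB(A).

86.0 dB(A)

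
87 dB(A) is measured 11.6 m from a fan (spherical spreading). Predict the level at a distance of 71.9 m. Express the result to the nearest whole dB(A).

For a point source, L₂ = L₁ − 20·log₁₀(r₂/r₁).
L₂ = 87 − 20·log₁₀(71.9/11.6) = 87 − 15.845 = 71.15 dB(A).

71 dB(A)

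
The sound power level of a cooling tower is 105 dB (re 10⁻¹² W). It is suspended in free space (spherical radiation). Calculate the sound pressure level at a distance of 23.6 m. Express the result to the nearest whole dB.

67 dB

Free-field spherical radiation: L_p = L_w − 10·log₁₀(4π·r²), r = 23.6 m.
4π·r² = 6999 m², 10·log₁₀ of that is 38.450 dB.
L_p = 105 − 38.450 = 66.55 dB.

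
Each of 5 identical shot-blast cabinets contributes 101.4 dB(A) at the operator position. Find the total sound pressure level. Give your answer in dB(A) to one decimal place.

L_total = L₁ + 10·log₁₀ N for N identical incoherent sources.
L_total = 101.4 + 10·log₁₀(5) = 101.4 + 6.990 = 108.39 dB(A).

108.4 dB(A)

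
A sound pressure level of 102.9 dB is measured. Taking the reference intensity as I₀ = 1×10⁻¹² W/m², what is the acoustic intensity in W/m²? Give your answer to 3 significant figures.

I/I₀ = 10^(102.9/10) = 1.95e+10, so I = 1.95e+10 × 10⁻¹² W/m².

0.0195 W/m²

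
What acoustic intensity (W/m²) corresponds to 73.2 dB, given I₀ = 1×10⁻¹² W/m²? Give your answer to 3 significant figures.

2.09e-05 W/m²

L = 10·log₁₀(I/I₀) ⇒ I = I₀·10^(L/10) = 10⁻¹² × 10^7.32.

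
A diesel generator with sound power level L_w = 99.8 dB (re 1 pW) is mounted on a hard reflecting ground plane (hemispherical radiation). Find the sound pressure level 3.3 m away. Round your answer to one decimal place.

81.4 dB

L_p = L_w − 10·log₁₀(2π·r²) with r = 3.3 m.
2π·r² = 68.42 m², 10·log₁₀ of that is 18.352 dB.
L_p = 99.8 − 18.352 = 81.45 dB.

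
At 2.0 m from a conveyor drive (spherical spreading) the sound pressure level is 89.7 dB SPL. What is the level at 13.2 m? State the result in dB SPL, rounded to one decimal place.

73.3 dB SPL

Point-source attenuation: ΔL = 20·log₁₀(r₂/r₁) = 20·log₁₀(13.2/2.0) = 16.391 dB.
L₂ = 89.7 − 20·log₁₀(13.2/2.0) = 89.7 − 16.391 = 73.31 dB SPL.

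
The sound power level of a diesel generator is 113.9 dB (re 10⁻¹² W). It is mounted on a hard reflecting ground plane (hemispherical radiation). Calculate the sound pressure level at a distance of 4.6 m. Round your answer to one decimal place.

Free-field hemispherical radiation: L_p = L_w − 10·log₁₀(2π·r²), r = 4.6 m.
2π·r² = 133 m², 10·log₁₀ of that is 21.237 dB.
L_p = 113.9 − 21.237 = 92.66 dB.

92.7 dB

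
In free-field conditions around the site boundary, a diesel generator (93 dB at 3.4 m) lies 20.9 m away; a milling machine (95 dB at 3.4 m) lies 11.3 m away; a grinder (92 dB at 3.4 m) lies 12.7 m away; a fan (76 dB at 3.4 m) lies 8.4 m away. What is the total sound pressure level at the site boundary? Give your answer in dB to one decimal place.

First find each source's level at the receiver (point-source: −20·log₁₀(r/r_ref)), then combine on an intensity basis.
diesel generator: 93 − 20·log₁₀(20.9/3.4) = 93 − 15.77 = 77.23 dB.
milling machine: 95 − 20·log₁₀(11.3/3.4) = 95 − 10.43 = 84.57 dB.
grinder: 92 − 20·log₁₀(12.7/3.4) = 92 − 11.45 = 80.55 dB.
fan: 76 − 20·log₁₀(8.4/3.4) = 76 − 7.86 = 68.14 dB.
Σ 10^(L/10) = 4.592e+08 → L_total = 10·log₁₀(4.592e+08) = 86.62 dB.

86.6 dB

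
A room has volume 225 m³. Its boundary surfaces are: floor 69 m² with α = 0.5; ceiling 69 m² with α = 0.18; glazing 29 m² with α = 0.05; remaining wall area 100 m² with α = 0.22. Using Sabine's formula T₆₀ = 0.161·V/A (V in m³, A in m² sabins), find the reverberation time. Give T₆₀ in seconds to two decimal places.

Total absorption A = 69·0.5 + 69·0.18 + 29·0.05 + 100·0.22 = 70.37 m² sabins.
T₆₀ = 0.161·V/A = 0.161·225/70.37 = 0.515 s.

0.51 s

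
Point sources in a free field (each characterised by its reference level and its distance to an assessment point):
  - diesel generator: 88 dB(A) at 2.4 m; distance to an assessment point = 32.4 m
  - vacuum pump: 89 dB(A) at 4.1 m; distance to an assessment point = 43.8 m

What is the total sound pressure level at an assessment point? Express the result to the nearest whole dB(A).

Apply inverse-square spreading to bring every level to the receiver, then sum 10^(L/10).
diesel generator: 88 − 20·log₁₀(32.4/2.4) = 88 − 22.61 = 65.39 dB(A).
vacuum pump: 89 − 20·log₁₀(43.8/4.1) = 89 − 20.57 = 68.43 dB(A).
Σ 10^(L/10) = 1.042e+07 → L_total = 10·log₁₀(1.042e+07) = 70.18 dB(A).

70 dB(A)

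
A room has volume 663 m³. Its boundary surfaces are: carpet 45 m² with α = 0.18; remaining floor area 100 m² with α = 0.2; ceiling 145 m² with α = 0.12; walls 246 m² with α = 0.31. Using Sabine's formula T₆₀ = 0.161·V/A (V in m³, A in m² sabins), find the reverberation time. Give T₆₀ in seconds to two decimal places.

A = Σ Sᵢαᵢ = 45·0.18 + 100·0.2 + 145·0.12 + 246·0.31 = 121.76 m².
T₆₀ = 0.161·V/A = 0.161·663/121.76 = 0.877 s.

0.88 s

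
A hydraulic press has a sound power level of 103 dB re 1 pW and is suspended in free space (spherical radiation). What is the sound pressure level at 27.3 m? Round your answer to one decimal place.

63.3 dB

The power spreads over a sphere of area 4π·r², so L_p = L_w − 10·log₁₀(4π·r²).
4π·r² = 9366 m², 10·log₁₀ of that is 39.715 dB.
L_p = 103 − 39.715 = 63.28 dB.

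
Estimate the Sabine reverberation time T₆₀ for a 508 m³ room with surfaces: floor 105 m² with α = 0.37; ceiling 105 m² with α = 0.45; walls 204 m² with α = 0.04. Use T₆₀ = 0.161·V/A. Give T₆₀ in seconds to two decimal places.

0.87 s

A = Σ Sᵢαᵢ = 105·0.37 + 105·0.45 + 204·0.04 = 94.26 m².
T₆₀ = 0.161 × 508 / 94.26 = 0.868 s.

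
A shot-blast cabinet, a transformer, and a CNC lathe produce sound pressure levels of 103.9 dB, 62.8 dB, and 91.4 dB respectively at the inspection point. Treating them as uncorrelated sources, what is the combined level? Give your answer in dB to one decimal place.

Incoherent sources combine by intensity addition: L_total = 10·log₁₀(Σ 10^(L_i/10)).
Σ 10^(L/10) = 10^(103.9/10) + 10^(62.8/10) + 10^(91.4/10) = 2.593e+10.
L_total = 10·log₁₀(2.593e+10) = 104.14 dB.

104.1 dB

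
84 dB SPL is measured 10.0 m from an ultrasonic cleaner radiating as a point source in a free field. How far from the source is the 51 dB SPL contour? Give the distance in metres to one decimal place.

446.7 m

The 33.0 dB drop corresponds to a distance ratio of 10^(33.0/20) for a point source.
r₂ = 10.0·10^((84−51)/20) = 10.0·10^(33.0/20) = 446.68 m.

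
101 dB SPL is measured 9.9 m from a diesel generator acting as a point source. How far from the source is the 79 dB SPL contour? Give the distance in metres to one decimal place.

The 22.0 dB drop corresponds to a distance ratio of 10^(22.0/20) for a point source.
r₂ = 9.9·10^((101−79)/20) = 9.9·10^(22.0/20) = 124.63 m.

124.6 m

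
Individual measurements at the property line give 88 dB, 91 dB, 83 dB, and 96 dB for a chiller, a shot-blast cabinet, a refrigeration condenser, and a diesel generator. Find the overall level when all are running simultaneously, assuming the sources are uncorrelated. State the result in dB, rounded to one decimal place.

97.8 dB

For uncorrelated sources the intensities add, so convert each level to linear form, sum, and take 10·log₁₀ of the total.
Σ 10^(L/10) = 10^(88/10) + 10^(91/10) + 10^(83/10) + 10^(96/10) = 6.070e+09.
L_total = 10·log₁₀(6.070e+09) = 97.83 dB.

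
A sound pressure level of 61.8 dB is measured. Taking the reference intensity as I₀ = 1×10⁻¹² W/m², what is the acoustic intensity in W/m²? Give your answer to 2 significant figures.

1.5e-06 W/m²

L = 10·log₁₀(I/I₀) ⇒ I = I₀·10^(L/10) = 10⁻¹² × 10^6.18.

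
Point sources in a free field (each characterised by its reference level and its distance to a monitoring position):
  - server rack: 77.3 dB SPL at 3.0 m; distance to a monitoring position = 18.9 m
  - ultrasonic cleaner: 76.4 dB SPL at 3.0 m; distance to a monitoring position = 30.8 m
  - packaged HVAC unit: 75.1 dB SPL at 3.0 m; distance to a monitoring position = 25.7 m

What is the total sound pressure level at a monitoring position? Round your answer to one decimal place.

63.4 dB SPL

Propagate each source to the receiver with L = L_ref − 20·log₁₀(r/r_ref), then add intensities.
server rack: 77.3 − 20·log₁₀(18.9/3.0) = 77.3 − 15.99 = 61.31 dB SPL.
ultrasonic cleaner: 76.4 − 20·log₁₀(30.8/3.0) = 76.4 − 20.23 = 56.17 dB SPL.
packaged HVAC unit: 75.1 − 20·log₁₀(25.7/3.0) = 75.1 − 18.66 = 56.44 dB SPL.
Σ 10^(L/10) = 2.208e+06 → L_total = 10·log₁₀(2.208e+06) = 63.44 dB SPL.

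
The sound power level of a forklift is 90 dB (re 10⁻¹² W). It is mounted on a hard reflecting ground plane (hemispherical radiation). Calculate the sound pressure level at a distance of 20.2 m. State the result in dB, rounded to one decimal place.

L_p = L_w − 10·log₁₀(2π·r²) with r = 20.2 m.
2π·r² = 2564 m², 10·log₁₀ of that is 34.089 dB.
L_p = 90 − 34.089 = 55.91 dB.

55.9 dB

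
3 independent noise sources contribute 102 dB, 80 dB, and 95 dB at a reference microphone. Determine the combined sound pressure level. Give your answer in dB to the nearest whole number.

Incoherent sources combine by intensity addition: L_total = 10·log₁₀(Σ 10^(L_i/10)).
Σ 10^(L/10) = 10^(102/10) + 10^(80/10) + 10^(95/10) = 1.911e+10.
L_total = 10·log₁₀(1.911e+10) = 102.81 dB.

103 dB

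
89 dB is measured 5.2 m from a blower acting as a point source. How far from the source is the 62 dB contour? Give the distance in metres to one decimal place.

Point-source spreading drops the level by 20·log₁₀(r₂/r₁); inverting, r₂/r₁ = 10^(ΔL/20).
r₂ = 5.2·10^((89−62)/20) = 5.2·10^(27.0/20) = 116.41 m.

116.4 m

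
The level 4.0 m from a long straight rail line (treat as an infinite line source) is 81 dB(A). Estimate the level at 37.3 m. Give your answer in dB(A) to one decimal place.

Cylindrical spreading from a line source gives a 10·log₁₀(r₂/r₁) drop.
L₂ = 81 − 10·log₁₀(37.3/4.0) = 81 − 9.696 = 71.30 dB(A).

71.3 dB(A)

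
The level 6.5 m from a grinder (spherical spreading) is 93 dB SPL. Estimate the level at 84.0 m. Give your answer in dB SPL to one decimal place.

For a point source, L₂ = L₁ − 20·log₁₀(r₂/r₁).
L₂ = 93 − 20·log₁₀(84.0/6.5) = 93 − 22.227 = 70.77 dB SPL.

70.8 dB SPL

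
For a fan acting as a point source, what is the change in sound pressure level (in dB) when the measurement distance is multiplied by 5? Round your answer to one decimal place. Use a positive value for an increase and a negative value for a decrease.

Point-source spreading: ΔL = −20·log₁₀(r₂/r₁).
ΔL = −20·log₁₀(5) = -13.98 dB.

-14.0 dB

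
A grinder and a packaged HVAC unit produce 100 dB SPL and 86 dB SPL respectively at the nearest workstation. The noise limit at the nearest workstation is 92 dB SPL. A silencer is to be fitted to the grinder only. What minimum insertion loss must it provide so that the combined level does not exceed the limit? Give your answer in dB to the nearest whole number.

The untreated sources together contribute 10^(86/10) = 3.981e+08, i.e. 86.00 dB SPL.
To meet 92 dB SPL overall, the treated grinder may contribute at most 10^(92/10) − 3.981e+08 = 1.187e+09, i.e. 90.74 dB SPL.
Required insertion loss = 100 − 90.74 = 9.26 dB.

9 dB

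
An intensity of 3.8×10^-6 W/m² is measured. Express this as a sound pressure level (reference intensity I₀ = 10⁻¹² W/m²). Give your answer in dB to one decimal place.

65.8 dB

I/I₀ = 3.8×10^-6/10⁻¹² = 3.8×10^6, and L = 10·log₁₀(I/I₀).
L = 10·(0.5798 + 6) = 65.80 dB.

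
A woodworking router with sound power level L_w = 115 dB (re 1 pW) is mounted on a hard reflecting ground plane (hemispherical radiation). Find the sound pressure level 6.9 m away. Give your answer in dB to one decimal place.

90.2 dB

L_p = L_w − 10·log₁₀(2π·r²) with r = 6.9 m.
2π·r² = 299.1 m², 10·log₁₀ of that is 24.759 dB.
L_p = 115 − 24.759 = 90.24 dB.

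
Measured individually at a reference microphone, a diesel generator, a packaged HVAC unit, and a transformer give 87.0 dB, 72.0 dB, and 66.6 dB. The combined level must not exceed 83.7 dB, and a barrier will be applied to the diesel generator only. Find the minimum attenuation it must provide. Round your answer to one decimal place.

3.7 dB

Everything except the diesel generator sums to 10^(72.0/10) + 10^(66.6/10) = 2.042e+07 in linear terms, 73.10 dB.
The limit corresponds to 10^(83.7/10) = 2.344e+08; subtracting the fixed part leaves 2.140e+08 for the diesel generator, i.e. 83.30 dB.
Required insertion loss = 87.0 − 83.30 = 3.70 dB.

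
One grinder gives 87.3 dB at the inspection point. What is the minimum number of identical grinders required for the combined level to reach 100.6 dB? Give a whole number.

N identical sources give L₁ + 10·log₁₀ N, so require 10·log₁₀ N ≥ 100.6 − 87.3 = 13.3 dB.
N ≥ 10^(13.3/10) = 21.380, so N = 22.

22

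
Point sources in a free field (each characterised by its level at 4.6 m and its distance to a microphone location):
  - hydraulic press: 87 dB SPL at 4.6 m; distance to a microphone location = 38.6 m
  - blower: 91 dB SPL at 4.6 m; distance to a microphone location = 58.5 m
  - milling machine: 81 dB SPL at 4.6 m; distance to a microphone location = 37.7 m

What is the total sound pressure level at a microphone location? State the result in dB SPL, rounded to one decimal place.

Apply inverse-square spreading to bring every level to the receiver, then sum 10^(L/10).
hydraulic press: 87 − 20·log₁₀(38.6/4.6) = 87 − 18.48 = 68.52 dB SPL.
blower: 91 − 20·log₁₀(58.5/4.6) = 91 − 22.09 = 68.91 dB SPL.
milling machine: 81 − 20·log₁₀(37.7/4.6) = 81 − 18.27 = 62.73 dB SPL.
Σ 10^(L/10) = 1.678e+07 → L_total = 10·log₁₀(1.678e+07) = 72.25 dB SPL.

72.2 dB SPL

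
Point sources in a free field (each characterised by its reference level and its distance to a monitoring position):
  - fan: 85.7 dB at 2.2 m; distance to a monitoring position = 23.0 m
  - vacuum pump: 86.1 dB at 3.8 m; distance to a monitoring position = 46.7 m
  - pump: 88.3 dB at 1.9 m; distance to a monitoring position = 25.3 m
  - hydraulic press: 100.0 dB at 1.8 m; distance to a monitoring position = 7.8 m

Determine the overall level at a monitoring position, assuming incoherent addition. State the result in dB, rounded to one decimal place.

Propagate each source to the receiver with L = L_ref − 20·log₁₀(r/r_ref), then add intensities.
fan: 85.7 − 20·log₁₀(23.0/2.2) = 85.7 − 20.39 = 65.31 dB.
vacuum pump: 86.1 − 20·log₁₀(46.7/3.8) = 86.1 − 21.79 = 64.31 dB.
pump: 88.3 − 20·log₁₀(25.3/1.9) = 88.3 − 22.49 = 65.81 dB.
hydraulic press: 100.0 − 20·log₁₀(7.8/1.8) = 100.0 − 12.74 = 87.26 dB.
Σ 10^(L/10) = 5.425e+08 → L_total = 10·log₁₀(5.425e+08) = 87.34 dB.

87.3 dB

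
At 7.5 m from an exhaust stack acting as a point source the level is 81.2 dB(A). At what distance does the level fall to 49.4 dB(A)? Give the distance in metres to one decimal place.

291.8 m

The 31.8 dB drop corresponds to a distance ratio of 10^(31.8/20) for a point source.
r₂ = 7.5·10^((81.2−49.4)/20) = 7.5·10^(31.8/20) = 291.78 m.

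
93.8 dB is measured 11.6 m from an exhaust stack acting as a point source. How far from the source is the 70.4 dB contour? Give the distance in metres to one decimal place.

Point-source spreading drops the level by 20·log₁₀(r₂/r₁); inverting, r₂/r₁ = 10^(ΔL/20).
r₂ = 11.6·10^((93.8−70.4)/20) = 11.6·10^(23.4/20) = 171.58 m.

171.6 m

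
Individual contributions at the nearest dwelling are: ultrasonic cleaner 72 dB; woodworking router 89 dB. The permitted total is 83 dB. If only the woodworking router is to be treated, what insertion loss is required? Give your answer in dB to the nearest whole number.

6 dB

Fixed contribution from the other source: Σ 10^(L/10) = 10^(72/10) = 1.585e+07 (72.00 dB).
To meet 83 dB overall, the treated woodworking router may contribute at most 10^(83/10) − 1.585e+07 = 1.837e+08, i.e. 82.64 dB.
Required insertion loss = 89 − 82.64 = 6.36 dB.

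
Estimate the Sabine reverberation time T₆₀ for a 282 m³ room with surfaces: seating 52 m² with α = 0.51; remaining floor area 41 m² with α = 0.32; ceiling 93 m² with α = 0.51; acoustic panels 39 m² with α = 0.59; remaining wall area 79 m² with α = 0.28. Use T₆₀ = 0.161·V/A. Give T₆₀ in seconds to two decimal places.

Summing Sᵢαᵢ: 52·0.51 + 41·0.32 + 93·0.51 + 39·0.59 + 79·0.28 = 132.20 m².
T₆₀ = 0.161 × 282 / 132.20 = 0.343 s.

0.34 s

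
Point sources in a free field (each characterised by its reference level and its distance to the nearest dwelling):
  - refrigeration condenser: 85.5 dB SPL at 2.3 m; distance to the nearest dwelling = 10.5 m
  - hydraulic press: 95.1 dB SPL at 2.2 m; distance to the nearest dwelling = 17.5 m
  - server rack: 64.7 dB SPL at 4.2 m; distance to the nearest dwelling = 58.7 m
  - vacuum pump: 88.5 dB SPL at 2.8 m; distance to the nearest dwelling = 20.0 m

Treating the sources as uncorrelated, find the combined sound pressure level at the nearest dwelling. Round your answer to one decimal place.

Apply inverse-square spreading to bring every level to the receiver, then sum 10^(L/10).
refrigeration condenser: 85.5 − 20·log₁₀(10.5/2.3) = 85.5 − 13.19 = 72.31 dB SPL.
hydraulic press: 95.1 − 20·log₁₀(17.5/2.2) = 95.1 − 18.01 = 77.09 dB SPL.
server rack: 64.7 − 20·log₁₀(58.7/4.2) = 64.7 − 22.91 = 41.79 dB SPL.
vacuum pump: 88.5 − 20·log₁₀(20.0/2.8) = 88.5 − 17.08 = 71.42 dB SPL.
Σ 10^(L/10) = 8.206e+07 → L_total = 10·log₁₀(8.206e+07) = 79.14 dB SPL.

79.1 dB SPL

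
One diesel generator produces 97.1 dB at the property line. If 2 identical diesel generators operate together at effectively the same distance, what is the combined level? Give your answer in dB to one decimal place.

100.1 dB

N identical incoherent sources raise the level by 10·log₁₀ N.
L_total = 97.1 + 10·log₁₀(2) = 97.1 + 3.010 = 100.11 dB.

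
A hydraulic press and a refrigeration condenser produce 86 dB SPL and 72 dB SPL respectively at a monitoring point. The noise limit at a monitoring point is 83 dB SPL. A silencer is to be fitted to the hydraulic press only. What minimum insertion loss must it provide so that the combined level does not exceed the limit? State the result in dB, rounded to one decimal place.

Fixed contribution from the other source: Σ 10^(L/10) = 10^(72/10) = 1.585e+07 (72.00 dB SPL).
The limit corresponds to 10^(83/10) = 1.995e+08; subtracting the fixed part leaves 1.837e+08 for the hydraulic press, i.e. 82.64 dB SPL.
So the hydraulic press must be reduced from 86 to 82.64 dB SPL: IL = 3.36 dB.

3.4 dB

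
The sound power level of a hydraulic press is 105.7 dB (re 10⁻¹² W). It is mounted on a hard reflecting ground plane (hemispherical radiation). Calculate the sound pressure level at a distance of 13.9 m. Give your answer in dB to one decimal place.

L_p = L_w − 10·log₁₀(2π·r²) with r = 13.9 m.
2π·r² = 1214 m², 10·log₁₀ of that is 30.842 dB.
L_p = 105.7 − 30.842 = 74.86 dB.

74.9 dB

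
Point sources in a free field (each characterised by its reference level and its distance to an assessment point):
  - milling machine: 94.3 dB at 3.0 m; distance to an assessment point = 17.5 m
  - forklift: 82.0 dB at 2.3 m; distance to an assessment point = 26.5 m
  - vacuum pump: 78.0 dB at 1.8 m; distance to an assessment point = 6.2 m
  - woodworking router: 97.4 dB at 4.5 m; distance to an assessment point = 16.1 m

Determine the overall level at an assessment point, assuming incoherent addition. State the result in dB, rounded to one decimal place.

Apply inverse-square spreading to bring every level to the receiver, then sum 10^(L/10).
milling machine: 94.3 − 20·log₁₀(17.5/3.0) = 94.3 − 15.32 = 78.98 dB.
forklift: 82.0 − 20·log₁₀(26.5/2.3) = 82.0 − 21.23 = 60.77 dB.
vacuum pump: 78.0 − 20·log₁₀(6.2/1.8) = 78.0 − 10.74 = 67.26 dB.
woodworking router: 97.4 − 20·log₁₀(16.1/4.5) = 97.4 − 11.07 = 86.33 dB.
Σ 10^(L/10) = 5.149e+08 → L_total = 10·log₁₀(5.149e+08) = 87.12 dB.

87.1 dB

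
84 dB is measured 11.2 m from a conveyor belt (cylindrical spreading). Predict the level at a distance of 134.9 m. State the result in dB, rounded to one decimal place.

For a line source, L₂ = L₁ − 10·log₁₀(r₂/r₁).
L₂ = 84 − 10·log₁₀(134.9/11.2) = 84 − 10.808 = 73.19 dB.

73.2 dB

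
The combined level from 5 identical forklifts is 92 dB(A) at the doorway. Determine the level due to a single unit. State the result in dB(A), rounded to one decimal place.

85.0 dB(A)

Dividing the total intensity by 5 lowers the level by 10·log₁₀ 5 = 6.990 dB: L₁ = 92 − 6.990.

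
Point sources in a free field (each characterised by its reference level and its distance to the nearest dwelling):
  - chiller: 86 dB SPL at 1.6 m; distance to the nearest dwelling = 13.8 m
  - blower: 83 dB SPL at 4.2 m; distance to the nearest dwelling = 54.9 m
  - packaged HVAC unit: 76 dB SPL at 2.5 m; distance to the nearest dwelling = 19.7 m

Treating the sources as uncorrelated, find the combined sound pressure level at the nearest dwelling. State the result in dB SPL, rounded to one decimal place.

First find each source's level at the receiver (point-source: −20·log₁₀(r/r_ref)), then combine on an intensity basis.
chiller: 86 − 20·log₁₀(13.8/1.6) = 86 − 18.72 = 67.28 dB SPL.
blower: 83 − 20·log₁₀(54.9/4.2) = 83 − 22.33 = 60.67 dB SPL.
packaged HVAC unit: 76 − 20·log₁₀(19.7/2.5) = 76 − 17.93 = 58.07 dB SPL.
Σ 10^(L/10) = 7.160e+06 → L_total = 10·log₁₀(7.160e+06) = 68.55 dB SPL.

68.5 dB SPL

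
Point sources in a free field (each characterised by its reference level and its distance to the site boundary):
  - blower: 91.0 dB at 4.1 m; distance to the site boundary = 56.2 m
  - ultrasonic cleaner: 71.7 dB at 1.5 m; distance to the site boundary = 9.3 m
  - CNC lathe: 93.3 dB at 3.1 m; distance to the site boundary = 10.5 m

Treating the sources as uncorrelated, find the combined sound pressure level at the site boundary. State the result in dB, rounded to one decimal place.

82.9 dB

Propagate each source to the receiver with L = L_ref − 20·log₁₀(r/r_ref), then add intensities.
blower: 91.0 − 20·log₁₀(56.2/4.1) = 91.0 − 22.74 = 68.26 dB.
ultrasonic cleaner: 71.7 − 20·log₁₀(9.3/1.5) = 71.7 − 15.85 = 55.85 dB.
CNC lathe: 93.3 − 20·log₁₀(10.5/3.1) = 93.3 − 10.60 = 82.70 dB.
Σ 10^(L/10) = 1.934e+08 → L_total = 10·log₁₀(1.934e+08) = 82.87 dB.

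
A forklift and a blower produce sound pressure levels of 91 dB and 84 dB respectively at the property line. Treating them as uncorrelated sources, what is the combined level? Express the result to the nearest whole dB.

92 dB

Incoherent sources combine by intensity addition: L_total = 10·log₁₀(Σ 10^(L_i/10)).
Σ 10^(L/10) = 10^(91/10) + 10^(84/10) = 1.510e+09.
L_total = 10·log₁₀(1.510e+09) = 91.79 dB.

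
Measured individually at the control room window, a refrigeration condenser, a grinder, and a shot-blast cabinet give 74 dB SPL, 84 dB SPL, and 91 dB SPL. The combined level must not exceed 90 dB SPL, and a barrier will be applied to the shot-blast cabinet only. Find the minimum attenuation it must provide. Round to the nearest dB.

2 dB

Fixed contribution from the other sources: Σ 10^(L/10) = 10^(74/10) + 10^(84/10) = 2.763e+08 (84.41 dB SPL).
To meet 90 dB SPL overall, the treated shot-blast cabinet may contribute at most 10^(90/10) − 2.763e+08 = 7.237e+08, i.e. 88.60 dB SPL.
So the shot-blast cabinet must be reduced from 91 to 88.60 dB SPL: IL = 2.40 dB.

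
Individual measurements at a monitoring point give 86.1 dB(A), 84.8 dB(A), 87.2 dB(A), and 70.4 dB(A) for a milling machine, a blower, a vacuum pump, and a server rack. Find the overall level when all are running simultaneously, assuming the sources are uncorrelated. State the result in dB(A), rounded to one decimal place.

91.0 dB(A)

Incoherent sources combine by intensity addition: L_total = 10·log₁₀(Σ 10^(L_i/10)).
Σ 10^(L/10) = 10^(86.1/10) + 10^(84.8/10) + 10^(87.2/10) + 10^(70.4/10) = 1.245e+09.
L_total = 10·log₁₀(1.245e+09) = 90.95 dB(A).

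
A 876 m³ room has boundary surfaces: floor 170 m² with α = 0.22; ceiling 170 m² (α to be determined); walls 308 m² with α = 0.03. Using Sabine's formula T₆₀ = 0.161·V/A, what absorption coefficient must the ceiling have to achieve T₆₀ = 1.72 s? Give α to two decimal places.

0.21

From T₆₀ = 0.161·V/A, the target T₆₀ = 1.72 s needs A = 0.161·876/1.72 = 82.00 m².
Absorption from the other surfaces = 170·0.22 + 308·0.03 = 46.64 m², so the ceiling must supply 35.36 m² over 170 m².
α = 35.36/170 = 0.208.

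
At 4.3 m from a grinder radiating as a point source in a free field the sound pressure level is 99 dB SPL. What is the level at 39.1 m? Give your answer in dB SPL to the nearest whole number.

Spherical spreading from a point source gives a 20·log₁₀(r₂/r₁) drop.
L₂ = 99 − 20·log₁₀(39.1/4.3) = 99 − 19.174 = 79.83 dB SPL.

80 dB SPL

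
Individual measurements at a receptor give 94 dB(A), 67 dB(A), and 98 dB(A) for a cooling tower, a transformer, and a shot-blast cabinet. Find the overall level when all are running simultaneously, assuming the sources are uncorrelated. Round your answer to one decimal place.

99.5 dB(A)

For uncorrelated sources the intensities add, so convert each level to linear form, sum, and take 10·log₁₀ of the total.
Σ 10^(L/10) = 10^(94/10) + 10^(67/10) + 10^(98/10) = 8.826e+09.
L_total = 10·log₁₀(8.826e+09) = 99.46 dB(A).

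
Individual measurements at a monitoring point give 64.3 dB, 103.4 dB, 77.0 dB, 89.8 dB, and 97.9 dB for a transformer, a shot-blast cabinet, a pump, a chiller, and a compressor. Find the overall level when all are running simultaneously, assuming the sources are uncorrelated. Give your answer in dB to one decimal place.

For uncorrelated sources the intensities add, so convert each level to linear form, sum, and take 10·log₁₀ of the total.
Σ 10^(L/10) = 10^(64.3/10) + 10^(103.4/10) + 10^(77.0/10) + 10^(89.8/10) + 10^(97.9/10) = 2.905e+10.
L_total = 10·log₁₀(2.905e+10) = 104.63 dB.

104.6 dB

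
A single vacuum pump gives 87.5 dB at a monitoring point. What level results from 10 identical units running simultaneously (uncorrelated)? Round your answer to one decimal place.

97.5 dB

N identical incoherent sources raise the level by 10·log₁₀ N.
L_total = 87.5 + 10·log₁₀(10) = 87.5 + 10.000 = 97.50 dB.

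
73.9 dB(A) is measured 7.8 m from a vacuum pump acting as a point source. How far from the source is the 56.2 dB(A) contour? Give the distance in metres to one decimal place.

For a point source L₁ − L₂ = 20·log₁₀(r₂/r₁), so r₂ = r₁·10^((L₁−L₂)/20).
r₂ = 7.8·10^((73.9−56.2)/20) = 7.8·10^(17.7/20) = 59.85 m.

59.9 m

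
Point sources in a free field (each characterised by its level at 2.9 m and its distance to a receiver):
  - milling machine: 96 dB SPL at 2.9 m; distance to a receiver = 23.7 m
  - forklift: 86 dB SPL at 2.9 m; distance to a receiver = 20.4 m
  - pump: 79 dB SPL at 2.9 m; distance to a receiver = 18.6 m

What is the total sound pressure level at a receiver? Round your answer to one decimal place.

Apply inverse-square spreading to bring every level to the receiver, then sum 10^(L/10).
milling machine: 96 − 20·log₁₀(23.7/2.9) = 96 − 18.25 = 77.75 dB SPL.
forklift: 86 − 20·log₁₀(20.4/2.9) = 86 − 16.94 = 69.06 dB SPL.
pump: 79 − 20·log₁₀(18.6/2.9) = 79 − 16.14 = 62.86 dB SPL.
Σ 10^(L/10) = 6.958e+07 → L_total = 10·log₁₀(6.958e+07) = 78.43 dB SPL.

78.4 dB SPL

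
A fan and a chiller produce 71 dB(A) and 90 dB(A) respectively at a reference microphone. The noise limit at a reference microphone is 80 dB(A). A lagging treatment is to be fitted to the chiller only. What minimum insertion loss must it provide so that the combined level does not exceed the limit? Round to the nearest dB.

11 dB

Everything except the chiller sums to 10^(71/10) = 1.259e+07 in linear terms, 71.00 dB(A).
To meet 80 dB(A) overall, the treated chiller may contribute at most 10^(80/10) − 1.259e+07 = 8.741e+07, i.e. 79.42 dB(A).
Required insertion loss = 90 − 79.42 = 10.58 dB.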